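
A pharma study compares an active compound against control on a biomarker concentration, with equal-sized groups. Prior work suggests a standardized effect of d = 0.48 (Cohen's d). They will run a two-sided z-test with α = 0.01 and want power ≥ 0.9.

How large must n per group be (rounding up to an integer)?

For power 0.9 need Φ(δ − z_{0.005}) = 0.9, so δ = z_{0.005} + z_{0.10} = 2.576 + 1.282 = 3.857.
(The Φ(−δ − z_{α/2}) term is vanishingly small for δ > 0 and is dropped in the standard sample-size formula.)
δ = d·√(n/2) ⇒ n = 2(δ/d)² = 2 × (3.857 / 0.48)² = 129.16.
Rounding up, n = 130 per group.

n = 130 per group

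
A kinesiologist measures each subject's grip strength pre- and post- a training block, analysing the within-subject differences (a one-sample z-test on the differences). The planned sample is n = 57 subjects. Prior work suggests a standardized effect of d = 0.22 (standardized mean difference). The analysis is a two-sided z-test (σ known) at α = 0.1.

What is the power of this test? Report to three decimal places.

Power ≈ 0.507

Noncentrality parameter: λ = d·√n = 0.22 × √57 = 1.6610
Two-sided α = 0.1 → critical value z_{0.05} = 1.645.
Power = Φ(λ − 1.645) + Φ(−λ − 1.645) = Φ(0.016) + Φ(-3.306) = 0.5064 + 0.0005 = 0.5069.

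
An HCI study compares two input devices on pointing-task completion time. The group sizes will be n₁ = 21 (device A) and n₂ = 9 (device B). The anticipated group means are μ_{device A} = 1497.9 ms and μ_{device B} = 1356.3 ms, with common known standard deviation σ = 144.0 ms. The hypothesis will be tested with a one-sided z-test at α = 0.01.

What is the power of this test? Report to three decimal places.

Power ≈ 0.556

Standardized effect: d = |μ_{device A} − μ_{device B}| / σ = |1497.9 − 1356.3| / 144.0 = 0.9833
Noncentrality parameter: δ = d / √(1/n₁ + 1/n₂) = 0.9833 / √(1/21 + 1/9) = 2.4681
One-sided α = 0.01 → critical value z_{0.01} = 2.326.
Power = P(Z > 2.326 − δ) = Φ(0.142) = 0.5564.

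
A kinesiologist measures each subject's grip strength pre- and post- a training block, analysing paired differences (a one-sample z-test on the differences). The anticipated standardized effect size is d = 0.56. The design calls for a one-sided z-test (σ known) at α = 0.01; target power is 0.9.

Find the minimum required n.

Set Φ(δ − 2.326) = 0.9; then δ − 2.326 = Φ⁻¹(0.9) = 1.282, giving δ = 3.608.
δ = d·√n ⇒ n = (δ/d)² = (3.608 / 0.56)² = 41.51.
Rounding up, n = 42.

n = 42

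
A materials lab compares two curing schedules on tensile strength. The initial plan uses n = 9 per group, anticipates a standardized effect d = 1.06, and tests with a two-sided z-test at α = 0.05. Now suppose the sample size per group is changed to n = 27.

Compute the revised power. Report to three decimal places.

Power ≈ 0.973

With n = 27 per group: δ = d·√(n/2) = 1.06 × √(27/2) = 3.8947. Critical value z_{0.025} = 1.960.
Revised power = Φ(δ − 1.960) + Φ(−δ − 1.960) = Φ(1.935) + Φ(-5.855) = 0.9735 + 0.0000 = 0.9735.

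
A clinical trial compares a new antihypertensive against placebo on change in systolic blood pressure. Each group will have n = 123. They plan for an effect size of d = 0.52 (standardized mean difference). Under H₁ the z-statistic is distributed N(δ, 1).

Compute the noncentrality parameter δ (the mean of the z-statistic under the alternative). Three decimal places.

δ ≈ 4.078

The noncentrality parameter scales effect size by the design's sample-size factor: δ = d·√(n/2) = 0.52 × √(123/2) = 4.0779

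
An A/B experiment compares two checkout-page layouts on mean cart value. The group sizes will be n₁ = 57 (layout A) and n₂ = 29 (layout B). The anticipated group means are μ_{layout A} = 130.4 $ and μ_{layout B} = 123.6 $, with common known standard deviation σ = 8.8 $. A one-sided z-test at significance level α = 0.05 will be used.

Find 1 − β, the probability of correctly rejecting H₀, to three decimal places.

Standardized effect: d = |μ_{layout A} − μ_{layout B}| / σ = |130.4 − 123.6| / 8.8 = 0.7727
Noncentrality parameter: δ = d / √(1/n₁ + 1/n₂) = 0.7727 / √(1/57 + 1/29) = 3.3878
Critical value for a one-sided test at α = 0.05: z_α = 1.645.
Power = P(Z > 1.645 − δ) = Φ(1.743) = 0.9593.

Power ≈ 0.959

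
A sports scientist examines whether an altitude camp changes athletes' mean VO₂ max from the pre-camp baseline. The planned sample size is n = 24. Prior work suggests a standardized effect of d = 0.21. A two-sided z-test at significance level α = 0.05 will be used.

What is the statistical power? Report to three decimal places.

Power ≈ 0.177

Noncentrality parameter: δ = d·√n = 0.21 × √24 = 1.0288
Critical value for a two-sided test at α = 0.05: z_{α/2} = 1.960.
Power = Φ(δ − 1.960) + Φ(−δ − 1.960) = Φ(-0.931) + Φ(-2.989) = 0.1759 + 0.0014 = 0.1773.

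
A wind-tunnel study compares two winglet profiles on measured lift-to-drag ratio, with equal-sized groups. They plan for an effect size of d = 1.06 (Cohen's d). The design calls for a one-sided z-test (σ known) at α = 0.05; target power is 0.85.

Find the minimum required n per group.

Set Φ(δ − 1.645) = 0.85; then δ − 1.645 = Φ⁻¹(0.85) = 1.036, giving δ = 2.681.
δ = d·√(n/2) ⇒ n = 2(δ/d)² = 2 × (2.681 / 1.06)² = 12.80.
Rounding up, n = 13 per group.

n = 13 per group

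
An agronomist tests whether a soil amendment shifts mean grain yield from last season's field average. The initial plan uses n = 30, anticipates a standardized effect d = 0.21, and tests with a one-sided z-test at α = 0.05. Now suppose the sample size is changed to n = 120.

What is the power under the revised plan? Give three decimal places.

Power ≈ 0.744

With n = 120: δ = d·√n = 0.21 × √120 = 2.3004. Critical value z_{0.05} = 1.645.
Revised power = Φ(δ − 1.645) = Φ(0.656) = 0.7440.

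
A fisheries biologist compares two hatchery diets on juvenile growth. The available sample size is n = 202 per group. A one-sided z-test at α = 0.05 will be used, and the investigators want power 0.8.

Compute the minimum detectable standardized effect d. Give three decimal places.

d ≈ 0.247

Need Φ(δ − 1.645) = 0.8, so δ = 1.645 + 0.842 = 2.486.
δ = d·√(n/2) ⇒ d = δ/√(n/2) = 2.486/√(202/2) = 0.2474.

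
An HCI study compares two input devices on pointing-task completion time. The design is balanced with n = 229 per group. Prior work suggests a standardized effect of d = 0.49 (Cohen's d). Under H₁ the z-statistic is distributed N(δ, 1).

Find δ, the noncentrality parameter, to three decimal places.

The noncentrality parameter scales effect size by the design's sample-size factor: δ = d·√(n/2) = 0.49 × √(229/2) = 5.2432

δ ≈ 5.243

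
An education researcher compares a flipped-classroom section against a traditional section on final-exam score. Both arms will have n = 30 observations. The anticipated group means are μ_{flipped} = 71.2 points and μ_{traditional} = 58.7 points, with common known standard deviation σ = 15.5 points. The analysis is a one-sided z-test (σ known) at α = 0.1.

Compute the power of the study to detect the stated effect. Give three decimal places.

Power ≈ 0.967

Standardized effect: d = |μ_{flipped} − μ_{traditional}| / σ = |71.2 − 58.7| / 15.5 = 0.8065
Noncentrality parameter: δ = d·√(n/2) = 0.8065 × √(30/2) = 3.1234
One-sided α = 0.1 → critical value z_{0.1} = 1.282.
Power = P(Z > 1.282 − δ) = Φ(1.842) = 0.9672.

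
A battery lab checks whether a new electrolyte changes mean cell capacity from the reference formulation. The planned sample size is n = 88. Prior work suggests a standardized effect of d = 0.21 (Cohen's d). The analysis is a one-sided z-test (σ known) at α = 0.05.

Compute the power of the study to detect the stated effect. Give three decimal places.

Power ≈ 0.627

Noncentrality parameter: δ = d·√n = 0.21 × √88 = 1.9700
Critical value for a one-sided test at α = 0.05: z_α = 1.645.
Power = Φ(δ − 1.645) = Φ(0.325) = 0.6275.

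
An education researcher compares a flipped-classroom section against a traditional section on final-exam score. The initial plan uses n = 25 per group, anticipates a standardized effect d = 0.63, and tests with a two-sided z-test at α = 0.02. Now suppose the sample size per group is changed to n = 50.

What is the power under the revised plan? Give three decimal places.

With n = 50 per group: δ = d·√(n/2) = 0.63 × √(50/2) = 3.1500. Critical value z_{0.01} = 2.326.
Revised power = Φ(δ − 2.326) + Φ(−δ − 2.326) = Φ(0.824) + Φ(-5.476) = 0.7949 + 0.0000 = 0.7949.

Power ≈ 0.795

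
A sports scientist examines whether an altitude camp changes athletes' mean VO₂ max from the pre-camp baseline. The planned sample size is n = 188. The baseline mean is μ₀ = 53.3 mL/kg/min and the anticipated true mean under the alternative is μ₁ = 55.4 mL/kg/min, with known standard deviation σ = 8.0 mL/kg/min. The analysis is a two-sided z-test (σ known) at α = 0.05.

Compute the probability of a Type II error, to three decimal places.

β ≈ 0.051

Standardized effect: d = |μ₁ − μ₀| / σ = |55.4 − 53.3| / 8.0 = 0.2625
Noncentrality parameter: λ = d·√n = 0.2625 × √188 = 3.5992
Two-sided α = 0.05 → critical value z_{0.025} = 1.960.
Power = Φ(λ − 1.960) + Φ(−λ − 1.960) = Φ(1.639) + Φ(-5.559) = 0.9494 + 0.0000 = 0.9494.
Type II error: β = 1 − power = 1 − 0.9494 = 0.0506.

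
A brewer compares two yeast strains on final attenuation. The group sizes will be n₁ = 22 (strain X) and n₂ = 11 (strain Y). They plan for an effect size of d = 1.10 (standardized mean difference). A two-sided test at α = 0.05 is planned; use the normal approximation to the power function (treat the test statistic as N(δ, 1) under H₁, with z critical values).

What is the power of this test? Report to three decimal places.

Noncentrality parameter: δ = d / √(1/n₁ + 1/n₂) = 1.10 / √(1/22 + 1/11) = 2.9788
Two-sided α = 0.05 → critical value z_{0.025} = 1.960.
Power = Φ(δ − 1.960) + Φ(−δ − 1.960) = Φ(1.019) + Φ(-4.939) = 0.8459 + 0.0000 = 0.8459.

Power ≈ 0.846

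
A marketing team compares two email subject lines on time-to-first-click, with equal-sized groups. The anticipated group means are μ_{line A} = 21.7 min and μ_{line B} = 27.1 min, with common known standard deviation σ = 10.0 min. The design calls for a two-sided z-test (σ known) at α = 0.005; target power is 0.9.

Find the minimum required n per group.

Standardized effect: d = |μ_{line A} − μ_{line B}| / σ = |21.7 − 27.1| / 10.0 = 0.5400
Set Φ(δ − 2.807) = 0.9; then δ − 2.807 = Φ⁻¹(0.9) = 1.282, giving δ = 4.089.
(The Φ(−δ − z_{α/2}) term is vanishingly small for δ > 0 and is dropped in the standard sample-size formula.)
δ = d·√(n/2) ⇒ n = 2(δ/d)² = 2 × (4.089 / 0.5400)² = 114.65.
Rounding up, n = 115 per group.

n = 115 per group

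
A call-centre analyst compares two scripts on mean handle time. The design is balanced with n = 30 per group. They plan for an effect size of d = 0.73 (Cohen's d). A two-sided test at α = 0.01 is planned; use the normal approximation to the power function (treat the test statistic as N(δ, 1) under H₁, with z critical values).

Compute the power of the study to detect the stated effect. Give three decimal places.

Power ≈ 0.599

Noncentrality parameter: δ = d·√(n/2) = 0.73 × √(30/2) = 2.8273
Two-sided α = 0.01 → critical value z_{0.005} = 2.576.
Power = Φ(δ − 2.576) + Φ(−δ − 2.576) = Φ(0.251) + Φ(-5.403) = 0.5993 + 0.0000 = 0.5993.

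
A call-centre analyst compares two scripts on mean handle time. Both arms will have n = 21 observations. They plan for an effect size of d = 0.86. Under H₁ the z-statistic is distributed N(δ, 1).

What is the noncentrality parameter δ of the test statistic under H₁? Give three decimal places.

The noncentrality parameter scales effect size by the design's sample-size factor: δ = d·√(n/2) = 0.86 × √(21/2) = 2.7867

δ ≈ 2.787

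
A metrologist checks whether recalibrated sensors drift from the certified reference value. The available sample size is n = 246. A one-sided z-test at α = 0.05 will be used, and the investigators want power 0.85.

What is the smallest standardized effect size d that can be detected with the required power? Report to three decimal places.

d ≈ 0.171

Required noncentrality: δ = z_{0.05} + z_{0.15} = 1.645 + 1.036 = 2.681.
δ = d·√n ⇒ d = δ/√n = 2.681/√246 = 0.1710.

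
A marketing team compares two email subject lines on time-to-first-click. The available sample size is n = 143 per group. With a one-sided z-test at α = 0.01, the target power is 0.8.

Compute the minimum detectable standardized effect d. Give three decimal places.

d ≈ 0.375

Required noncentrality: δ = z_{0.01} + z_{0.20} = 2.326 + 0.842 = 3.168.
δ = d·√(n/2) ⇒ d = δ/√(n/2) = 3.168/√(143/2) = 0.3747.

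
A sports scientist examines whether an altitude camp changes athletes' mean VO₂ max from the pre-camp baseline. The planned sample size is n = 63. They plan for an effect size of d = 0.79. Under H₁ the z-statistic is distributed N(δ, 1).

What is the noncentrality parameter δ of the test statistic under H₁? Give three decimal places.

δ ≈ 6.270

The noncentrality parameter scales effect size by the design's sample-size factor: δ = d·√n = 0.79 × √63 = 6.2704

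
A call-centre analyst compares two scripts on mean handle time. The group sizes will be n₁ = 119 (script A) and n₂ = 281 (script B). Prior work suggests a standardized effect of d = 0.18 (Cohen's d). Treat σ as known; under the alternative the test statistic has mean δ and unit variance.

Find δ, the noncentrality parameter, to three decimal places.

The noncentrality parameter scales effect size by the design's sample-size factor: δ = d / √(1/n₁ + 1/n₂) = 0.18 / √(1/119 + 1/281) = 1.6458

δ ≈ 1.646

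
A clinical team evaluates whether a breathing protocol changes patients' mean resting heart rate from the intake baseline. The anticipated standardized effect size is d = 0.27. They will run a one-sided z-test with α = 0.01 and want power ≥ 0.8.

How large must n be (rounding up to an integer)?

n = 138

For power 0.8 need Φ(δ − z_{0.01}) = 0.8, so δ = z_{0.01} + z_{0.20} = 2.326 + 0.842 = 3.168.
δ = d·√n ⇒ n = (δ/d)² = (3.168 / 0.27)² = 137.67.
Rounding up, n = 138.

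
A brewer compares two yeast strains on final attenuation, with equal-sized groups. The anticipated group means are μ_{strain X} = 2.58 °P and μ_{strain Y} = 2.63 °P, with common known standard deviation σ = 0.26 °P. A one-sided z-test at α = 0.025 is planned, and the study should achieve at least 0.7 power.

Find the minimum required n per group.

Standardized effect: d = |μ_{strain X} − μ_{strain Y}| / σ = |2.58 − 2.63| / 0.26 = 0.1923
Set Φ(δ − 1.960) = 0.7; then δ − 1.960 = Φ⁻¹(0.7) = 0.524, giving δ = 2.484.
δ = d·√(n/2) ⇒ n = 2(δ/d)² = 2 × (2.484 / 0.1923)² = 333.79.
Round up to the next whole unit.

n = 334 per group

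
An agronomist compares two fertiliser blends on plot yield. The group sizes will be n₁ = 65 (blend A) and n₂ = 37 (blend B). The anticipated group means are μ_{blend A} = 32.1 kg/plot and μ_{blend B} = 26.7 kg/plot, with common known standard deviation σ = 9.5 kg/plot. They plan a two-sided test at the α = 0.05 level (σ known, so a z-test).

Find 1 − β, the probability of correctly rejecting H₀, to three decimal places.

Power ≈ 0.788

Standardized effect: d = |μ_{blend A} − μ_{blend B}| / σ = |32.1 − 26.7| / 9.5 = 0.5684
Noncentrality parameter: δ = d / √(1/n₁ + 1/n₂) = 0.5684 / √(1/65 + 1/37) = 2.7601
Critical value for a two-sided test at α = 0.05: z_{α/2} = 1.960.
Power = Φ(δ − 1.960) + Φ(−δ − 1.960) = Φ(0.800) + Φ(-4.720) = 0.7882 + 0.0000 = 0.7882.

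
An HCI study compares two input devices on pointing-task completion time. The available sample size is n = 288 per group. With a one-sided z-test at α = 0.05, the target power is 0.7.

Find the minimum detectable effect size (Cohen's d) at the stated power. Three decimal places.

d ≈ 0.181

Need Φ(δ − 1.645) = 0.7, so δ = 1.645 + 0.524 = 2.169.
δ = d·√(n/2) ⇒ d = δ/√(n/2) = 2.169/√(288/2) = 0.1808.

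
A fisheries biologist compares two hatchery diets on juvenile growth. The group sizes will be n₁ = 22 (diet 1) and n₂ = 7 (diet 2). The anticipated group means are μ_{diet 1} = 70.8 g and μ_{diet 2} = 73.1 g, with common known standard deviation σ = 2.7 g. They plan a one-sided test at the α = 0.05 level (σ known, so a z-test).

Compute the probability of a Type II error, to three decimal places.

Standardized effect: d = |μ_{diet 1} − μ_{diet 2}| / σ = |70.8 − 73.1| / 2.7 = 0.8519
Noncentrality parameter: δ = d / √(1/n₁ + 1/n₂) = 0.8519 / √(1/22 + 1/7) = 1.9630
One-sided α = 0.05 → critical value z_{0.05} = 1.645.
Power = P(Z > 1.645 − δ) = Φ(0.318) = 0.6248.
Type II error: β = 1 − power = 1 − 0.6248 = 0.3752.

β ≈ 0.375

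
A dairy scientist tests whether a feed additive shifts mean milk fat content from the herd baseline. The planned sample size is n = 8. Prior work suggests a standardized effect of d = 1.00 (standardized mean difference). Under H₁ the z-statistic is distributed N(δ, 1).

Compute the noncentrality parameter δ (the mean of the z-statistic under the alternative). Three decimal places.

The noncentrality parameter scales effect size by the design's sample-size factor: δ = d·√n = 1.00 × √8 = 2.8284

δ ≈ 2.828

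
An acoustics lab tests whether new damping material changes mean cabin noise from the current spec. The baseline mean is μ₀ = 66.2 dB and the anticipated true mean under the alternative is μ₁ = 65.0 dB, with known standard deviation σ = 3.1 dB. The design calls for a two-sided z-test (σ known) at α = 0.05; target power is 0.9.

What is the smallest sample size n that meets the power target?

n = 71

Standardized effect: d = |μ₁ − μ₀| / σ = |65.0 − 66.2| / 3.1 = 0.3871
Set Φ(δ − 1.960) = 0.9; then δ − 1.960 = Φ⁻¹(0.9) = 1.282, giving δ = 3.242.
(For δ > 0 the lower-tail rejection region contributes negligibly to power, so the one-term inversion is standard.)
δ = d·√n ⇒ n = (δ/d)² = (3.242 / 0.3871)² = 70.12.
Rounding up, n = 71.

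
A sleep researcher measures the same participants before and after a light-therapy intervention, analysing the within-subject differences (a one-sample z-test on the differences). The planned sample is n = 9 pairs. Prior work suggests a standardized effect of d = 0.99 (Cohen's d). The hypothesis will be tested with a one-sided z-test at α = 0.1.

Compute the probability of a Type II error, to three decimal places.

Noncentrality parameter: δ = d·√n = 0.99 × √9 = 2.9700
Critical value for a one-sided test at α = 0.1: z_α = 1.282.
Power = P(Z > 1.282 − δ) = Φ(1.688) = 0.9543.
Type II error: β = 1 − power = 1 − 0.9543 = 0.0457.

β ≈ 0.046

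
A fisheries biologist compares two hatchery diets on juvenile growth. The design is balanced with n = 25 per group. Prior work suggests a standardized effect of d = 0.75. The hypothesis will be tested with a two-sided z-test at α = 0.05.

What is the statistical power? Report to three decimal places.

Power ≈ 0.755

Noncentrality parameter: δ = d·√(n/2) = 0.75 × √(25/2) = 2.6517
Critical value for a two-sided test at α = 0.05: z_{α/2} = 1.960.
Power = Φ(δ − 1.960) + Φ(−δ − 1.960) = Φ(0.692) + Φ(-4.612) = 0.7554 + 0.0000 = 0.7554.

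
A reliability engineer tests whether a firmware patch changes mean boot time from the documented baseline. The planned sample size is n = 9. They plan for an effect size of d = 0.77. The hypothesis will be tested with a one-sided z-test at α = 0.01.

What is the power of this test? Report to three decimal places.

Power ≈ 0.493

Noncentrality parameter: δ = d·√n = 0.77 × √9 = 2.3100
One-sided α = 0.01 → critical value z_{0.01} = 2.326.
Power = P(Z > 2.326 − δ) = Φ(-0.016) = 0.4935.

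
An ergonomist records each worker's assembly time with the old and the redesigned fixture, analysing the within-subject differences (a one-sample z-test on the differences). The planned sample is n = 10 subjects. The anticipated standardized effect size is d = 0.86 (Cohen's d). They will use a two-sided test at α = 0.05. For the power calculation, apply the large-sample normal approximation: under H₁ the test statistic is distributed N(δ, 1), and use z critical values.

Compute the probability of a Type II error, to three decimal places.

Noncentrality parameter: δ = d·√n = 0.86 × √10 = 2.7196
Two-sided α = 0.05 → critical value z_{0.025} = 1.960.
Power = Φ(δ − 1.960) + Φ(−δ − 1.960) = Φ(0.760) + Φ(-4.680) = 0.7763 + 0.0000 = 0.7763.
Type II error: β = 1 − power = 1 − 0.7763 = 0.2237.

β ≈ 0.224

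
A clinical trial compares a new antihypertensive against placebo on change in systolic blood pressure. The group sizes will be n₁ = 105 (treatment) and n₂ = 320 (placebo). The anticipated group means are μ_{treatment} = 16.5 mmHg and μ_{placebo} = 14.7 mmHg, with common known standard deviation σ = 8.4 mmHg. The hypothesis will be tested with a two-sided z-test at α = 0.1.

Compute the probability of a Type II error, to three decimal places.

Standardized effect: d = |μ_{treatment} − μ_{placebo}| / σ = |16.5 − 14.7| / 8.4 = 0.2143
Noncentrality parameter: λ = d / √(1/n₁ + 1/n₂) = 0.2143 / √(1/105 + 1/320) = 1.9053
Two-sided α = 0.1 → critical value z_{0.05} = 1.645.
Power = Φ(λ − 1.645) + Φ(−λ − 1.645) = Φ(0.260) + Φ(-3.550) = 0.6027 + 0.0002 = 0.6029.
Type II error: β = 1 − power = 1 − 0.6029 = 0.3971.

β ≈ 0.397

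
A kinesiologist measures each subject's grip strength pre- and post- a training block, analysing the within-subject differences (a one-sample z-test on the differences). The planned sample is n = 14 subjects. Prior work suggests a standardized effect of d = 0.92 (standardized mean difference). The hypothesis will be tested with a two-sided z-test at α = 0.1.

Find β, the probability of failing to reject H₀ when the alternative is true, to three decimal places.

β ≈ 0.036

Noncentrality parameter: δ = d·√n = 0.92 × √14 = 3.4423
Critical value for a two-sided test at α = 0.1: z_{α/2} = 1.645.
Power = Φ(δ − 1.645) + Φ(−δ − 1.645) = Φ(1.797) + Φ(-5.087) = 0.9639 + 0.0000 = 0.9639.
Type II error: β = 1 − power = 1 − 0.9639 = 0.0361.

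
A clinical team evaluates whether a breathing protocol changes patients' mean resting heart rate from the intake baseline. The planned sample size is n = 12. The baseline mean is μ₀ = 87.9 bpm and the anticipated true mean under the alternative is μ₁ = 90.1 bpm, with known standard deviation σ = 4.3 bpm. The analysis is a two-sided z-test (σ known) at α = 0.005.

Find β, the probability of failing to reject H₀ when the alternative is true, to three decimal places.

β ≈ 0.850

Standardized effect: d = |μ₁ − μ₀| / σ = |90.1 − 87.9| / 4.3 = 0.5116
Noncentrality parameter: δ = d·√n = 0.5116 × √12 = 1.7723
Critical value for a two-sided test at α = 0.005: z_{α/2} = 2.807.
Power = Φ(δ − 2.807) + Φ(−δ − 2.807) = Φ(-1.035) + Φ(-4.579) = 0.1504 + 0.0000 = 0.1504.
Type II error: β = 1 − power = 1 − 0.1504 = 0.8496.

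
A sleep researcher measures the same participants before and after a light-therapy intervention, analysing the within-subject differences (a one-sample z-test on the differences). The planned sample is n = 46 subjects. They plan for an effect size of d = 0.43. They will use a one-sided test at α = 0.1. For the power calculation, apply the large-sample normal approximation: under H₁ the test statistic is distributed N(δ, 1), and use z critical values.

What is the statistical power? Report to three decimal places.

Noncentrality parameter: δ = d·√n = 0.43 × √46 = 2.9164
Critical value for a one-sided test at α = 0.1: z_α = 1.282.
Power = Φ(δ − 1.282) = Φ(1.635) = 0.9490.

Power ≈ 0.949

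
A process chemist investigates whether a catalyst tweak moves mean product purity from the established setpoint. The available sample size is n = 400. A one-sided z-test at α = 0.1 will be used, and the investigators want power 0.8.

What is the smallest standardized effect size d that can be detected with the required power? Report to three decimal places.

d ≈ 0.106

Need Φ(δ − 1.282) = 0.8, so δ = 1.282 + 0.842 = 2.123.
δ = d·√n ⇒ d = δ/√n = 2.123/√400 = 0.1062.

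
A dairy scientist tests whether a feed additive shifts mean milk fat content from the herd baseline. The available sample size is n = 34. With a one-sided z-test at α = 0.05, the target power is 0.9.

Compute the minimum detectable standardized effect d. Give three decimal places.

Required noncentrality: δ = z_{0.05} + z_{0.10} = 1.645 + 1.282 = 2.926.
δ = d·√n ⇒ d = δ/√n = 2.926/√34 = 0.5019.

d ≈ 0.502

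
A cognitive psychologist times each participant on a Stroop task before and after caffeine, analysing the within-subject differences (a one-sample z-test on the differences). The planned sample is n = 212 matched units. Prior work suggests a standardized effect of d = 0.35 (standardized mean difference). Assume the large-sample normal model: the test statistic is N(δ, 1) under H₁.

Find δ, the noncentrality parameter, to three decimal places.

δ ≈ 5.096

The noncentrality parameter scales effect size by the design's sample-size factor: δ = d·√n = 0.35 × √212 = 5.0961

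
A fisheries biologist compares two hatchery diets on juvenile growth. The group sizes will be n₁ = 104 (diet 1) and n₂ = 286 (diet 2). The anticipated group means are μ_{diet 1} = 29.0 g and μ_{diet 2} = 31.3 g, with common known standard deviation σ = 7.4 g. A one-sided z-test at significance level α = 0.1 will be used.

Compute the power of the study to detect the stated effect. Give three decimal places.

Standardized effect: d = |μ_{diet 1} − μ_{diet 2}| / σ = |29.0 − 31.3| / 7.4 = 0.3108
Noncentrality parameter: λ = d / √(1/n₁ + 1/n₂) = 0.3108 / √(1/104 + 1/286) = 2.7143
Critical value for a one-sided test at α = 0.1: z_α = 1.282.
Power = Φ(λ − 1.282) = Φ(1.433) = 0.9240.

Power ≈ 0.924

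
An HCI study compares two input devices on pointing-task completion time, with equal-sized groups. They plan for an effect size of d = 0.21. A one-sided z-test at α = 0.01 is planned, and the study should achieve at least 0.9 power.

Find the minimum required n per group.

n = 591 per group

Set Φ(δ − 2.326) = 0.9; then δ − 2.326 = Φ⁻¹(0.9) = 1.282, giving δ = 3.608.
δ = d·√(n/2) ⇒ n = 2(δ/d)² = 2 × (3.608 / 0.21)² = 590.34.
Round up to the next whole unit.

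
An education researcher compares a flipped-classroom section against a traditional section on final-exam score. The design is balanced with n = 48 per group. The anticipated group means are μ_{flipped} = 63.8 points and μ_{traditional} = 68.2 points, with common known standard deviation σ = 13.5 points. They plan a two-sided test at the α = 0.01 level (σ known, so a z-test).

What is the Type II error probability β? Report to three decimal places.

Standardized effect: d = |μ_{flipped} − μ_{traditional}| / σ = |63.8 − 68.2| / 13.5 = 0.3259
Noncentrality parameter: δ = d·√(n/2) = 0.3259 × √(48/2) = 1.5967
Two-sided α = 0.01 → critical value z_{0.005} = 2.576.
Power = Φ(δ − 2.576) + Φ(−δ − 2.576) = Φ(-0.979) + Φ(-4.173) = 0.1638 + 0.0000 = 0.1638.
Type II error: β = 1 − power = 1 − 0.1638 = 0.8362.

β ≈ 0.836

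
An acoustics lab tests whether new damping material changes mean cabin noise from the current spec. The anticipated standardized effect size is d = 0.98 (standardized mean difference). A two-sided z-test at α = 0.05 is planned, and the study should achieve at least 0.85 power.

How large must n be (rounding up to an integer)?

n = 10

For power 0.85 need Φ(δ − z_{0.025}) = 0.85, so δ = z_{0.025} + z_{0.15} = 1.960 + 1.036 = 2.996.
(For δ > 0 the lower-tail rejection region contributes negligibly to power, so the one-term inversion is standard.)
δ = d·√n ⇒ n = (δ/d)² = (2.996 / 0.98)² = 9.35.
Round up to the next whole unit.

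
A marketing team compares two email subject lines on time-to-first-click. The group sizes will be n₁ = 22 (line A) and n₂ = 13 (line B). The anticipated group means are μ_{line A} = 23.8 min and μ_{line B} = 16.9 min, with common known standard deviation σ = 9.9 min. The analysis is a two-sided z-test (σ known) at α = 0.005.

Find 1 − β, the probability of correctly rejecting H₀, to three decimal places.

Standardized effect: d = |μ_{line A} − μ_{line B}| / σ = |23.8 − 16.9| / 9.9 = 0.6970
Noncentrality parameter: λ = d / √(1/n₁ + 1/n₂) = 0.6970 / √(1/22 + 1/13) = 1.9923
Critical value for a two-sided test at α = 0.005: z_{α/2} = 2.807.
Power = Φ(λ − 2.807) + Φ(−λ − 2.807) = Φ(-0.815) + Φ(-4.799) = 0.2076 + 0.0000 = 0.2076.

Power ≈ 0.208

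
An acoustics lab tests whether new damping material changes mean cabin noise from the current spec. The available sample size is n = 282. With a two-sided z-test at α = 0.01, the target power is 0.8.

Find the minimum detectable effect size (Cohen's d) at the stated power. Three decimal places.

Required noncentrality: δ = z_{0.005} + z_{0.20} = 2.576 + 0.842 = 3.417.
(The second rejection-region term Φ(−δ − z_{α/2}) is negligible and dropped.)
δ = d·√n ⇒ d = δ/√n = 3.417/√282 = 0.2035.

d ≈ 0.204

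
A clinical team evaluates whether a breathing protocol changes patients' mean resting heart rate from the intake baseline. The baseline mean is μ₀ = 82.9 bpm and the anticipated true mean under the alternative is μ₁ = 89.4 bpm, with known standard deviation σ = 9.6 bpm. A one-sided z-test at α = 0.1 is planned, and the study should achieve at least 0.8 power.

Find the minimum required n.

Standardized effect: d = |μ₁ − μ₀| / σ = |89.4 − 82.9| / 9.6 = 0.6771
Set Φ(δ − 1.282) = 0.8; then δ − 1.282 = Φ⁻¹(0.8) = 0.842, giving δ = 2.123.
δ = d·√n ⇒ n = (δ/d)² = (2.123 / 0.6771)² = 9.83.
Round up to the next whole unit.

n = 10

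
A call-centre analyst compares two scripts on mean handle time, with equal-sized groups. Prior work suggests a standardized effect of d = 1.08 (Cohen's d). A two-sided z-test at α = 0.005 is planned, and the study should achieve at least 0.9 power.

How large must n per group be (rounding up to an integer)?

n = 29 per group

For power 0.9 need Φ(δ − z_{0.0025}) = 0.9, so δ = z_{0.0025} + z_{0.10} = 2.807 + 1.282 = 4.089.
(Ignoring the negligible lower-tail rejection probability gives the usual closed-form inversion.)
δ = d·√(n/2) ⇒ n = 2(δ/d)² = 2 × (4.089 / 1.08)² = 28.66.
Round up to the next whole unit.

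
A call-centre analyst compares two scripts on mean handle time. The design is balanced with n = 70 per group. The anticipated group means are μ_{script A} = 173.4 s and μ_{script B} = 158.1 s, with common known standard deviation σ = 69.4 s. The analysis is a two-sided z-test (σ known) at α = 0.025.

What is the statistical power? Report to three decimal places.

Power ≈ 0.175

Standardized effect: d = |μ_{script A} − μ_{script B}| / σ = |173.4 − 158.1| / 69.4 = 0.2205
Noncentrality parameter: λ = d·√(n/2) = 0.2205 × √(70/2) = 1.3043
Two-sided α = 0.025 → critical value z_{0.0125} = 2.241.
Power = Φ(λ − 2.241) + Φ(−λ − 2.241) = Φ(-0.937) + Φ(-3.546) = 0.1743 + 0.0002 = 0.1745.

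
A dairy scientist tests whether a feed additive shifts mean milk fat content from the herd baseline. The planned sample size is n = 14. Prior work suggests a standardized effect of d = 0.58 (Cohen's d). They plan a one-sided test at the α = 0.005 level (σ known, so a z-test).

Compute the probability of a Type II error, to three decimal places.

β ≈ 0.658

Noncentrality parameter: δ = d·√n = 0.58 × √14 = 2.1702
One-sided α = 0.005 → critical value z_{0.005} = 2.576.
Power = Φ(δ − 2.576) = Φ(-0.406) = 0.3425.
Type II error: β = 1 − power = 1 − 0.3425 = 0.6575.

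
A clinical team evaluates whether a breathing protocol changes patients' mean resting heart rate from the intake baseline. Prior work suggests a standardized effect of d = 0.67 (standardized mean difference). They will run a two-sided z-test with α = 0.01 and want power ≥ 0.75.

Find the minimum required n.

n = 24

Set Φ(δ − 2.576) = 0.75; then δ − 2.576 = Φ⁻¹(0.75) = 0.674, giving δ = 3.250.
(The Φ(−δ − z_{α/2}) term is vanishingly small for δ > 0 and is dropped in the standard sample-size formula.)
δ = d·√n ⇒ n = (δ/d)² = (3.250 / 0.67)² = 23.53.
Round up to the next whole unit.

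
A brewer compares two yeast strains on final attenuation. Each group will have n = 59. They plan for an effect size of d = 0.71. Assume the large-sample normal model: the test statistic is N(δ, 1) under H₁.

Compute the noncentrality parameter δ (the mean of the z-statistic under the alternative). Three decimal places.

The noncentrality parameter scales effect size by the design's sample-size factor: δ = d·√(n/2) = 0.71 × √(59/2) = 3.8563

δ ≈ 3.856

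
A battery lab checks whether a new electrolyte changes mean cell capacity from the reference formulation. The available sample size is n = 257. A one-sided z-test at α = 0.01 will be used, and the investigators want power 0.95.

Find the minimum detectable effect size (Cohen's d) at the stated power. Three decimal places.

Required noncentrality: δ = z_{0.01} + z_{0.05} = 2.326 + 1.645 = 3.971.
δ = d·√n ⇒ d = δ/√n = 3.971/√257 = 0.2477.

d ≈ 0.248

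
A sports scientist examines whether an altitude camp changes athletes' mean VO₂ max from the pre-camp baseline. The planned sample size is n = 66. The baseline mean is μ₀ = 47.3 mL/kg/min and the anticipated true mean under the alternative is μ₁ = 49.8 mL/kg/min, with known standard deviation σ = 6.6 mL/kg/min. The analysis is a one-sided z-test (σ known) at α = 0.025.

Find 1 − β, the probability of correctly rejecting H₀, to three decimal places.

Standardized effect: d = |μ₁ − μ₀| / σ = |49.8 − 47.3| / 6.6 = 0.3788
Noncentrality parameter: δ = d·√n = 0.3788 × √66 = 3.0773
One-sided α = 0.025 → critical value z_{0.025} = 1.960.
Power = Φ(δ − 1.960) = Φ(1.117) = 0.8681.

Power ≈ 0.868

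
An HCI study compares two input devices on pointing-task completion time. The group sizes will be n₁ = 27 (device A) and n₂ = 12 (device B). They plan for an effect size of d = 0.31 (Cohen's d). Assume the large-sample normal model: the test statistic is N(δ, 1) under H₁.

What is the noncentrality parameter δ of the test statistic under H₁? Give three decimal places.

δ ≈ 0.894

The noncentrality parameter scales effect size by the design's sample-size factor: δ = d / √(1/n₁ + 1/n₂) = 0.31 / √(1/27 + 1/12) = 0.8935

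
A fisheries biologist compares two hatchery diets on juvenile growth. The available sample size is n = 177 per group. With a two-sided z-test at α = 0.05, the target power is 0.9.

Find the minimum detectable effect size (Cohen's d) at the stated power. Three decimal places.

Need Φ(δ − 1.960) = 0.9, so δ = 1.960 + 1.282 = 3.242.
(Lower-tail contribution to power is negligible for δ > 0.)
δ = d·√(n/2) ⇒ d = δ/√(n/2) = 3.242/√(177/2) = 0.3446.

d ≈ 0.345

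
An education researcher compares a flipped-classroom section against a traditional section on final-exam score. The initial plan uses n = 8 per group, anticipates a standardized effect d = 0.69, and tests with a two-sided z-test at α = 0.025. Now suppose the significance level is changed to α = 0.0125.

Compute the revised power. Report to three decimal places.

δ = d·√(n/2) = 0.69 × √(8/2) = 1.3800 (unchanged). New critical value: z_{0.0063} = 2.498.
Revised power = Φ(δ − 2.498) + Φ(−δ − 2.498) = Φ(-1.118) + Φ(-3.878) = 0.1318 + 0.0001 = 0.1319.

Power ≈ 0.132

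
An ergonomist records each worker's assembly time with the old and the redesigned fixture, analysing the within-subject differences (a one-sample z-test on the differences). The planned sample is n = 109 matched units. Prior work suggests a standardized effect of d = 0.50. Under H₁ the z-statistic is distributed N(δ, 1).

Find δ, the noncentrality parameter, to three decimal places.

The noncentrality parameter scales effect size by the design's sample-size factor: δ = d·√n = 0.50 × √109 = 5.2202

δ ≈ 5.220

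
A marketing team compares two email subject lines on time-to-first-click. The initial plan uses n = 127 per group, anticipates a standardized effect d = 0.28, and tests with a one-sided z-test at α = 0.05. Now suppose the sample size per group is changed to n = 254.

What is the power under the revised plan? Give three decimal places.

With n = 254 per group: δ = d·√(n/2) = 0.28 × √(254/2) = 3.1554. Critical value z_{0.05} = 1.645.
Revised power = P(Z > 1.645 − δ) = Φ(1.511) = 0.9346.

Power ≈ 0.935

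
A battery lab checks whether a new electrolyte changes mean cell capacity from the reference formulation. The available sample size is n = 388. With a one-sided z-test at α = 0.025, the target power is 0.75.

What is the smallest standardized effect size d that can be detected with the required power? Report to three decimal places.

d ≈ 0.134

Required noncentrality: δ = z_{0.025} + z_{0.25} = 1.960 + 0.674 = 2.634.
δ = d·√n ⇒ d = δ/√n = 2.634/√388 = 0.1337.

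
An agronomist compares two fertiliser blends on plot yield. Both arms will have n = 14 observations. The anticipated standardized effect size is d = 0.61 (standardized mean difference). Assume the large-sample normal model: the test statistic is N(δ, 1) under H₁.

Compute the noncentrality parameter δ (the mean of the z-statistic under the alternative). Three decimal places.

The noncentrality parameter scales effect size by the design's sample-size factor: δ = d·√(n/2) = 0.61 × √(14/2) = 1.6139

δ ≈ 1.614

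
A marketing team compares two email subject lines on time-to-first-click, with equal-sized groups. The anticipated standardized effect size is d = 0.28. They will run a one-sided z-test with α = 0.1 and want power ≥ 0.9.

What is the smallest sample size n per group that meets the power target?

Set Φ(δ − 1.282) = 0.9; then δ − 1.282 = Φ⁻¹(0.9) = 1.282, giving δ = 2.563.
δ = d·√(n/2) ⇒ n = 2(δ/d)² = 2 × (2.563 / 0.28)² = 167.59.
Round up to the next whole unit.

n = 168 per group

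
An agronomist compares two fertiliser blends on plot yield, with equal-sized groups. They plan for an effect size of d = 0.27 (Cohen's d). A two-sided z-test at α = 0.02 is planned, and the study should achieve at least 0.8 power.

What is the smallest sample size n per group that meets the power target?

Set Φ(δ − 2.326) = 0.8; then δ − 2.326 = Φ⁻¹(0.8) = 0.842, giving δ = 3.168.
(For δ > 0 the lower-tail rejection region contributes negligibly to power, so the one-term inversion is standard.)
δ = d·√(n/2) ⇒ n = 2(δ/d)² = 2 × (3.168 / 0.27)² = 275.34.
Rounding up, n = 276 per group.

n = 276 per group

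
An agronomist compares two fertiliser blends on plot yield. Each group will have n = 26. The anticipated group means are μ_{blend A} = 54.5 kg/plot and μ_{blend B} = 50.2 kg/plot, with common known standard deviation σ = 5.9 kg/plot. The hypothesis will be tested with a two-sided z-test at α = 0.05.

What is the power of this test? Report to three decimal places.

Standardized effect: d = |μ_{blend A} − μ_{blend B}| / σ = |54.5 − 50.2| / 5.9 = 0.7288
Noncentrality parameter: δ = d·√(n/2) = 0.7288 × √(26/2) = 2.6278
Two-sided α = 0.05 → critical value z_{0.025} = 1.960.
Power = Φ(δ − 1.960) + Φ(−δ − 1.960) = Φ(0.668) + Φ(-4.588) = 0.7479 + 0.0000 = 0.7479.

Power ≈ 0.748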